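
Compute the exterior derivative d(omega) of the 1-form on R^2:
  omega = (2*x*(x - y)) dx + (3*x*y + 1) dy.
d(omega) = (2*x + 3*y) dx ∧ dy

For a 1-form omega = sum_i f_i dx_i, the exterior derivative is
  d(omega) = sum_{i < j} (∂f_j/∂x_i - ∂f_i/∂x_j) dx_i ∧ dx_j.
  coefficient of dx ∧ dy: ∂f_2/∂x - ∂f_1/∂y = ∂(3*x*y + 1)/∂x - ∂(2*x*(x - y))/∂y = 2*x + 3*y
Assembling: d(omega) = (2*x + 3*y) dx ∧ dy.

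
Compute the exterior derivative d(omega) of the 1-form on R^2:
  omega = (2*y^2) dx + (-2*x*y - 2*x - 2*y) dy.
d(omega) = (-6*y - 2) dx ∧ dy

For a 1-form omega = sum_i f_i dx_i, the exterior derivative is
  d(omega) = sum_{i < j} (∂f_j/∂x_i - ∂f_i/∂x_j) dx_i ∧ dx_j.
  coefficient of dx ∧ dy: ∂f_2/∂x - ∂f_1/∂y = ∂(-2*x*y - 2*x - 2*y)/∂x - ∂(2*y^2)/∂y = -6*y - 2
Assembling: d(omega) = (-6*y - 2) dx ∧ dy.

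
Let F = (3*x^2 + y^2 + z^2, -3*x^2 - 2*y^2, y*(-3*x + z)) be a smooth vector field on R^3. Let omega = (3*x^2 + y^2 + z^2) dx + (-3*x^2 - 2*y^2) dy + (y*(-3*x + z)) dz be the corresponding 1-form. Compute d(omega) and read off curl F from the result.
d(omega) = (-3*x + z) dy ∧ dz + (3*y + 2*z) dz ∧ dx + (-6*x - 2*y) dx ∧ dy; curl F = (-3*x + z, 3*y + 2*z, -6*x - 2*y)

d omega = sum_{i<j} (∂f_j/∂x_i - ∂f_i/∂x_j) dx_i ∧ dx_j. Under the identification (dy ∧ dz, dz ∧ dx, dx ∧ dy) ↔ (e_x, e_y, e_z), the coefficients are exactly the components of curl F. Compute:
  ∂R/∂y - ∂Q/∂z = (-3*x + z) - (0) = -3*x + z
  ∂P/∂z - ∂R/∂x = (2*z) - (-3*y) = 3*y + 2*z
  ∂Q/∂x - ∂P/∂y = (-6*x) - (2*y) = -6*x - 2*y.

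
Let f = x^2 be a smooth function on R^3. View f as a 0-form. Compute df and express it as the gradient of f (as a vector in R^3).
df = (2*x) dx + (0) dy + (0) dz; grad f = (2*x, 0, 0)

For a 0-form f, d f = (∂f/∂x) dx + (∂f/∂y) dy + (∂f/∂z) dz. The components of the vector representation are exactly the entries of grad f in Cartesian coordinates:
  ∂f/∂x = 2*x
  ∂f/∂y = 0
  ∂f/∂z = 0.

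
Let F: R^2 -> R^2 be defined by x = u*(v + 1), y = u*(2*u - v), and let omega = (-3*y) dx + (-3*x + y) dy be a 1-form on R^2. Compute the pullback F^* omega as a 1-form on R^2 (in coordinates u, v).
F^* omega = (u*(8*u^2 - 24*u*v - 18*u + 7*v^2 + 6*v)) du + (u^2*(-8*u + 7*v + 3)) dv

Using F^*(f dg) = (f ∘ F) d(g ∘ F), substitute each coordinate x_i by F_i(u, v) in f_i, and replace dx_i by d F_i = (∂F_i/∂u) du + (∂F_i/∂v) dv.
  For the x component: f_1(F) = 3*u*(-2*u + v); d F_1 = (v + 1) du + (u) dv
  For the y component: f_2(F) = u*(2*u - 4*v - 3); d F_2 = (4*u - v) du + (-u) dv
Combining and collecting du, dv coefficients:
  coeff of du: u*(8*u^2 - 24*u*v - 18*u + 7*v^2 + 6*v)
  coeff of dv: u^2*(-8*u + 7*v + 3)
F^* omega = (u*(8*u^2 - 24*u*v - 18*u + 7*v^2 + 6*v)) du + (u^2*(-8*u + 7*v + 3)) dv.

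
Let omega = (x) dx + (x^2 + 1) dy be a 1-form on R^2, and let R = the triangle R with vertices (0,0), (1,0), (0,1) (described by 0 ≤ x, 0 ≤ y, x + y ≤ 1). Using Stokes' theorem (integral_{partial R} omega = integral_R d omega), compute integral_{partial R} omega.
integral_(partial R) omega = 1/3

Stokes: integral_partial_R omega = integral_R d omega with d omega = (∂Q/∂x - ∂P/∂y) dx ∧ dy.
  ∂Q/∂x = 2*x
  ∂P/∂y = 0
  integrand = ∂Q/∂x - ∂P/∂y = 2*x.
Integrating over R: integral_0^1 integral_0^{1-x} (2*x) dy dx = 1/3.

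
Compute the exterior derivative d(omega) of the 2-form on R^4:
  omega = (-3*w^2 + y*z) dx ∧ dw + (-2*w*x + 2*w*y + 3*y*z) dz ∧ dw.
d(omega) = (-z) dx ∧ dy ∧ dw + (-2*w - y) dx ∧ dz ∧ dw + (2*w + 3*z) dy ∧ dz ∧ dw

For a 2-form omega = sum_{i<j} g_{ij} dx_i ∧ dx_j, the exterior derivative is
  d(omega) = sum_{i<j} d(g_{ij}) ∧ dx_i ∧ dx_j = sum_{i<j, k} (∂g_{ij}/∂x_k) dx_k ∧ dx_i ∧ dx_j.
Expand each term, using dx_k ∧ dx_i ∧ dx_j = sgn(permutation) dx_{(a)} ∧ dx_{(b)} ∧ dx_{(c)} with (a < b < c) sorted:
  d(-3*w^2 + y*z) includes (∂/∂y)(-3*w^2 + y*z) dy = (z) dy, which multiplied by dx ∧ dw gives (-z) dx ∧ dy ∧ dw
  d(-3*w^2 + y*z) includes (∂/∂z)(-3*w^2 + y*z) dz = (y) dz, which multiplied by dx ∧ dw gives (-y) dx ∧ dz ∧ dw
  d(-2*w*x + 2*w*y + 3*y*z) includes (∂/∂x)(-2*w*x + 2*w*y + 3*y*z) dx = (-2*w) dx, which multiplied by dz ∧ dw gives (-2*w) dx ∧ dz ∧ dw
  d(-2*w*x + 2*w*y + 3*y*z) includes (∂/∂y)(-2*w*x + 2*w*y + 3*y*z) dy = (2*w + 3*z) dy, which multiplied by dz ∧ dw gives (2*w + 3*z) dy ∧ dz ∧ dw
Collecting like 3-forms: d(omega) = (-z) dx ∧ dy ∧ dw + (-2*w - y) dx ∧ dz ∧ dw + (2*w + 3*z) dy ∧ dz ∧ dw.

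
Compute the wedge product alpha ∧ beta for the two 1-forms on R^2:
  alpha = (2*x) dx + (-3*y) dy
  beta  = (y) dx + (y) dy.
alpha ∧ beta = (y*(2*x + 3*y)) dx ∧ dy

Distribute the wedge, using dx_i ∧ dx_j = -dx_j ∧ dx_i and dx_i ∧ dx_i = 0. For each pair (i, j) with i < j, the coefficient of dx_i ∧ dx_j in alpha ∧ beta is (alpha_i * beta_j - alpha_j * beta_i). Collecting: alpha ∧ beta = (y*(2*x + 3*y)) dx ∧ dy.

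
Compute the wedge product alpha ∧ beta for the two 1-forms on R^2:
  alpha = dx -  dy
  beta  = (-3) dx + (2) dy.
alpha ∧ beta = (-1) dx ∧ dy

Distribute the wedge, using dx_i ∧ dx_j = -dx_j ∧ dx_i and dx_i ∧ dx_i = 0. For each pair (i, j) with i < j, the coefficient of dx_i ∧ dx_j in alpha ∧ beta is (alpha_i * beta_j - alpha_j * beta_i). Collecting: alpha ∧ beta = (-1) dx ∧ dy.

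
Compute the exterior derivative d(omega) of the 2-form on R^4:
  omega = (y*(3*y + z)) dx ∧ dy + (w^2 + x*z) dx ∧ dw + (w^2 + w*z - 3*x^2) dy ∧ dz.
d(omega) = (-6*x + y) dx ∧ dy ∧ dz + (-x) dx ∧ dz ∧ dw + (2*w + z) dy ∧ dz ∧ dw

For a 2-form omega = sum_{i<j} g_{ij} dx_i ∧ dx_j, the exterior derivative is
  d(omega) = sum_{i<j} d(g_{ij}) ∧ dx_i ∧ dx_j = sum_{i<j, k} (∂g_{ij}/∂x_k) dx_k ∧ dx_i ∧ dx_j.
Expand each term, using dx_k ∧ dx_i ∧ dx_j = sgn(permutation) dx_{(a)} ∧ dx_{(b)} ∧ dx_{(c)} with (a < b < c) sorted:
  d(y*(3*y + z)) includes (∂/∂z)(y*(3*y + z)) dz = (y) dz, which multiplied by dx ∧ dy gives (y) dx ∧ dy ∧ dz
  d(w^2 + x*z) includes (∂/∂z)(w^2 + x*z) dz = (x) dz, which multiplied by dx ∧ dw gives (-x) dx ∧ dz ∧ dw
  d(w^2 + w*z - 3*x^2) includes (∂/∂x)(w^2 + w*z - 3*x^2) dx = (-6*x) dx, which multiplied by dy ∧ dz gives (-6*x) dx ∧ dy ∧ dz
  d(w^2 + w*z - 3*x^2) includes (∂/∂w)(w^2 + w*z - 3*x^2) dw = (2*w + z) dw, which multiplied by dy ∧ dz gives (2*w + z) dy ∧ dz ∧ dw
Collecting like 3-forms: d(omega) = (-6*x + y) dx ∧ dy ∧ dz + (-x) dx ∧ dz ∧ dw + (2*w + z) dy ∧ dz ∧ dw.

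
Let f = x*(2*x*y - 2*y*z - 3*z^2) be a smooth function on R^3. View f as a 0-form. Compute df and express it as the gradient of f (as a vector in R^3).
df = (4*x*y - 2*y*z - 3*z^2) dx + (2*x*(x - z)) dy + (2*x*(-y - 3*z)) dz; grad f = (4*x*y - 2*y*z - 3*z^2, 2*x*(x - z), 2*x*(-y - 3*z))

For a 0-form f, d f = (∂f/∂x) dx + (∂f/∂y) dy + (∂f/∂z) dz. The components of the vector representation are exactly the entries of grad f in Cartesian coordinates:
  ∂f/∂x = 4*x*y - 2*y*z - 3*z^2
  ∂f/∂y = 2*x*(x - z)
  ∂f/∂z = 2*x*(-y - 3*z).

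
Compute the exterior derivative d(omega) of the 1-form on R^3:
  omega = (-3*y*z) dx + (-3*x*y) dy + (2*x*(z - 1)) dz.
d(omega) = (-3*y + 3*z) dx ∧ dy + (3*y + 2*z - 2) dx ∧ dz

For a 1-form omega = sum_i f_i dx_i, the exterior derivative is
  d(omega) = sum_{i < j} (∂f_j/∂x_i - ∂f_i/∂x_j) dx_i ∧ dx_j.
  coefficient of dx ∧ dy: ∂f_2/∂x - ∂f_1/∂y = ∂(-3*x*y)/∂x - ∂(-3*y*z)/∂y = -3*y + 3*z
  coefficient of dx ∧ dz: ∂f_3/∂x - ∂f_1/∂z = ∂(2*x*(z - 1))/∂x - ∂(-3*y*z)/∂z = 3*y + 2*z - 2
Assembling: d(omega) = (-3*y + 3*z) dx ∧ dy + (3*y + 2*z - 2) dx ∧ dz.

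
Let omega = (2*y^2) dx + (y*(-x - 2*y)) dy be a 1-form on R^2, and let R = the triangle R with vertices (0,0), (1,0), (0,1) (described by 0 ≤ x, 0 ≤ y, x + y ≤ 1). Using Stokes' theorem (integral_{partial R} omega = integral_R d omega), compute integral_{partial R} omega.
integral_(partial R) omega = -5/6

Stokes: integral_partial_R omega = integral_R d omega with d omega = (∂Q/∂x - ∂P/∂y) dx ∧ dy.
  ∂Q/∂x = -y
  ∂P/∂y = 4*y
  integrand = ∂Q/∂x - ∂P/∂y = -5*y.
Integrating over R: integral_0^1 integral_0^{1-x} (-5*y) dy dx = -5/6.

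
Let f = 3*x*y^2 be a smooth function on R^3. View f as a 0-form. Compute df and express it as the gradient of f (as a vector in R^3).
df = (3*y^2) dx + (6*x*y) dy + (0) dz; grad f = (3*y^2, 6*x*y, 0)

For a 0-form f, d f = (∂f/∂x) dx + (∂f/∂y) dy + (∂f/∂z) dz. The components of the vector representation are exactly the entries of grad f in Cartesian coordinates:
  ∂f/∂x = 3*y^2
  ∂f/∂y = 6*x*y
  ∂f/∂z = 0.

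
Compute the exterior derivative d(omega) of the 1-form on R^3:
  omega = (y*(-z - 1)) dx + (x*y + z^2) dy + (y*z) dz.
d(omega) = (y + z + 1) dx ∧ dy + (y) dx ∧ dz + (-z) dy ∧ dz

For a 1-form omega = sum_i f_i dx_i, the exterior derivative is
  d(omega) = sum_{i < j} (∂f_j/∂x_i - ∂f_i/∂x_j) dx_i ∧ dx_j.
  coefficient of dx ∧ dy: ∂f_2/∂x - ∂f_1/∂y = ∂(x*y + z^2)/∂x - ∂(y*(-z - 1))/∂y = y + z + 1
  coefficient of dx ∧ dz: ∂f_3/∂x - ∂f_1/∂z = ∂(y*z)/∂x - ∂(y*(-z - 1))/∂z = y
  coefficient of dy ∧ dz: ∂f_3/∂y - ∂f_2/∂z = ∂(y*z)/∂y - ∂(x*y + z^2)/∂z = -z
Assembling: d(omega) = (y + z + 1) dx ∧ dy + (y) dx ∧ dz + (-z) dy ∧ dz.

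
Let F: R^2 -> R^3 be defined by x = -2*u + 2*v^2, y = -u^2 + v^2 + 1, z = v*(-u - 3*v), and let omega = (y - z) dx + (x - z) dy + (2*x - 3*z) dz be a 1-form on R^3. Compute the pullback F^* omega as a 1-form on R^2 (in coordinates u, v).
F^* omega = (-2*u^2*v + 6*u^2 - 13*u*v^2 + 2*u*v - 13*v^3 - 8*v^2 - 2) du + (-7*u^2*v + 4*u^2 - 25*u*v^2 + 20*u*v - 52*v^3 + 4*v) dv

Using F^*(f dg) = (f ∘ F) d(g ∘ F), substitute each coordinate x_i by F_i(u, v) in f_i, and replace dx_i by d F_i = (∂F_i/∂u) du + (∂F_i/∂v) dv.
  For the x component: f_1(F) = -u^2 + u*v + 4*v^2 + 1; d F_1 = (-2) du + (4*v) dv
  For the y component: f_2(F) = u*v - 2*u + 5*v^2; d F_2 = (-2*u) du + (2*v) dv
  For the z component: f_3(F) = 3*u*v - 4*u + 13*v^2; d F_3 = (-v) du + (-u - 6*v) dv
Combining and collecting du, dv coefficients:
  coeff of du: -2*u^2*v + 6*u^2 - 13*u*v^2 + 2*u*v - 13*v^3 - 8*v^2 - 2
  coeff of dv: -7*u^2*v + 4*u^2 - 25*u*v^2 + 20*u*v - 52*v^3 + 4*v
F^* omega = (-2*u^2*v + 6*u^2 - 13*u*v^2 + 2*u*v - 13*v^3 - 8*v^2 - 2) du + (-7*u^2*v + 4*u^2 - 25*u*v^2 + 20*u*v - 52*v^3 + 4*v) dv.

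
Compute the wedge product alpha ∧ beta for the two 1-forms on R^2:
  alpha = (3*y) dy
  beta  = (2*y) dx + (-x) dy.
alpha ∧ beta = (-6*y^2) dx ∧ dy

Distribute the wedge, using dx_i ∧ dx_j = -dx_j ∧ dx_i and dx_i ∧ dx_i = 0. For each pair (i, j) with i < j, the coefficient of dx_i ∧ dx_j in alpha ∧ beta is (alpha_i * beta_j - alpha_j * beta_i). Collecting: alpha ∧ beta = (-6*y^2) dx ∧ dy.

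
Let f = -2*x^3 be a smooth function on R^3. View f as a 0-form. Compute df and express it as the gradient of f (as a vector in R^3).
df = (-6*x^2) dx + (0) dy + (0) dz; grad f = (-6*x^2, 0, 0)

For a 0-form f, d f = (∂f/∂x) dx + (∂f/∂y) dy + (∂f/∂z) dz. The components of the vector representation are exactly the entries of grad f in Cartesian coordinates:
  ∂f/∂x = -6*x^2
  ∂f/∂y = 0
  ∂f/∂z = 0.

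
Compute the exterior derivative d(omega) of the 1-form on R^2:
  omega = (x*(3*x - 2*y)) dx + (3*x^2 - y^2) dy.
d(omega) = (8*x) dx ∧ dy

For a 1-form omega = sum_i f_i dx_i, the exterior derivative is
  d(omega) = sum_{i < j} (∂f_j/∂x_i - ∂f_i/∂x_j) dx_i ∧ dx_j.
  coefficient of dx ∧ dy: ∂f_2/∂x - ∂f_1/∂y = ∂(3*x^2 - y^2)/∂x - ∂(x*(3*x - 2*y))/∂y = 8*x
Assembling: d(omega) = (8*x) dx ∧ dy.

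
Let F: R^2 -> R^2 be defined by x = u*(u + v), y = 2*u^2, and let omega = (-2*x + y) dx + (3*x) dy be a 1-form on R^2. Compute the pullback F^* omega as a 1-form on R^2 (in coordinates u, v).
F^* omega = (2*u*(6*u^2 + 4*u*v - v^2)) du + (-2*u^2*v) dv

Using F^*(f dg) = (f ∘ F) d(g ∘ F), substitute each coordinate x_i by F_i(u, v) in f_i, and replace dx_i by d F_i = (∂F_i/∂u) du + (∂F_i/∂v) dv.
  For the x component: f_1(F) = -2*u*v; d F_1 = (2*u + v) du + (u) dv
  For the y component: f_2(F) = 3*u*(u + v); d F_2 = (4*u) du + (0) dv
Combining and collecting du, dv coefficients:
  coeff of du: 2*u*(6*u^2 + 4*u*v - v^2)
  coeff of dv: -2*u^2*v
F^* omega = (2*u*(6*u^2 + 4*u*v - v^2)) du + (-2*u^2*v) dv.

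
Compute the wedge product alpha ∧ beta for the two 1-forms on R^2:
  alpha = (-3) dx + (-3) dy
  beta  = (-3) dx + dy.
alpha ∧ beta = (-12) dx ∧ dy

Distribute the wedge, using dx_i ∧ dx_j = -dx_j ∧ dx_i and dx_i ∧ dx_i = 0. For each pair (i, j) with i < j, the coefficient of dx_i ∧ dx_j in alpha ∧ beta is (alpha_i * beta_j - alpha_j * beta_i). Collecting: alpha ∧ beta = (-12) dx ∧ dy.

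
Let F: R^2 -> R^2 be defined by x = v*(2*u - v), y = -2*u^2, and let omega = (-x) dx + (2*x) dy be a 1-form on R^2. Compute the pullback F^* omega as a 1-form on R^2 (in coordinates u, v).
F^* omega = (2*v*(-8*u^2 + 2*u*v + v^2)) du + (2*v*(-2*u^2 + 3*u*v - v^2)) dv

Using F^*(f dg) = (f ∘ F) d(g ∘ F), substitute each coordinate x_i by F_i(u, v) in f_i, and replace dx_i by d F_i = (∂F_i/∂u) du + (∂F_i/∂v) dv.
  For the x component: f_1(F) = v*(-2*u + v); d F_1 = (2*v) du + (2*u - 2*v) dv
  For the y component: f_2(F) = 2*v*(2*u - v); d F_2 = (-4*u) du + (0) dv
Combining and collecting du, dv coefficients:
  coeff of du: 2*v*(-8*u^2 + 2*u*v + v^2)
  coeff of dv: 2*v*(-2*u^2 + 3*u*v - v^2)
F^* omega = (2*v*(-8*u^2 + 2*u*v + v^2)) du + (2*v*(-2*u^2 + 3*u*v - v^2)) dv.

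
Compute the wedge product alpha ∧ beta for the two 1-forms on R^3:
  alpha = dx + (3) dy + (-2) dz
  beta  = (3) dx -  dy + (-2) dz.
alpha ∧ beta = (-10) dx ∧ dy + (4) dx ∧ dz + (-8) dy ∧ dz

Distribute the wedge, using dx_i ∧ dx_j = -dx_j ∧ dx_i and dx_i ∧ dx_i = 0. For each pair (i, j) with i < j, the coefficient of dx_i ∧ dx_j in alpha ∧ beta is (alpha_i * beta_j - alpha_j * beta_i). Collecting: alpha ∧ beta = (-10) dx ∧ dy + (4) dx ∧ dz + (-8) dy ∧ dz.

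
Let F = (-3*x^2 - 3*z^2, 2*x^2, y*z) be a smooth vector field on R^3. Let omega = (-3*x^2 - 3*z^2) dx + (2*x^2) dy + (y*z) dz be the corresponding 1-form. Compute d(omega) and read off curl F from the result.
d(omega) = (z) dy ∧ dz + (-6*z) dz ∧ dx + (4*x) dx ∧ dy; curl F = (z, -6*z, 4*x)

d omega = sum_{i<j} (∂f_j/∂x_i - ∂f_i/∂x_j) dx_i ∧ dx_j. Under the identification (dy ∧ dz, dz ∧ dx, dx ∧ dy) ↔ (e_x, e_y, e_z), the coefficients are exactly the components of curl F. Compute:
  ∂R/∂y - ∂Q/∂z = (z) - (0) = z
  ∂P/∂z - ∂R/∂x = (-6*z) - (0) = -6*z
  ∂Q/∂x - ∂P/∂y = (4*x) - (0) = 4*x.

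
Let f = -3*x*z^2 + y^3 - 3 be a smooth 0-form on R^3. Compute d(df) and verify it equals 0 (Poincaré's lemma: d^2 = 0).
d(df) = 0

Step 1: df = sum_i (∂f/∂x_i) dx_i = (-3*z^2) dx + (3*y^2) dy + (-6*x*z) dz.
Step 2: Apply d again. Using the 1-form formula, the coefficient of dx ∧ dy in d(df) is ∂^2 f/∂x ∂y - ∂^2 f/∂y ∂x = (0) - (0) = 0 (equality of mixed partials for smooth f).
Similarly for dx ∧ dz and dy ∧ dz — all coefficients vanish. So d(df) = 0.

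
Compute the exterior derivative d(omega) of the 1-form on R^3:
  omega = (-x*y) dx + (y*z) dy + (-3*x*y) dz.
d(omega) = (x) dx ∧ dy + (-3*y) dx ∧ dz + (-3*x - y) dy ∧ dz

For a 1-form omega = sum_i f_i dx_i, the exterior derivative is
  d(omega) = sum_{i < j} (∂f_j/∂x_i - ∂f_i/∂x_j) dx_i ∧ dx_j.
  coefficient of dx ∧ dy: ∂f_2/∂x - ∂f_1/∂y = ∂(y*z)/∂x - ∂(-x*y)/∂y = x
  coefficient of dx ∧ dz: ∂f_3/∂x - ∂f_1/∂z = ∂(-3*x*y)/∂x - ∂(-x*y)/∂z = -3*y
  coefficient of dy ∧ dz: ∂f_3/∂y - ∂f_2/∂z = ∂(-3*x*y)/∂y - ∂(y*z)/∂z = -3*x - y
Assembling: d(omega) = (x) dx ∧ dy + (-3*y) dx ∧ dz + (-3*x - y) dy ∧ dz.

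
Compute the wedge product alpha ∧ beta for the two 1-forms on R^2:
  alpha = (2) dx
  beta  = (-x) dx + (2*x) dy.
alpha ∧ beta = (4*x) dx ∧ dy

Distribute the wedge, using dx_i ∧ dx_j = -dx_j ∧ dx_i and dx_i ∧ dx_i = 0. For each pair (i, j) with i < j, the coefficient of dx_i ∧ dx_j in alpha ∧ beta is (alpha_i * beta_j - alpha_j * beta_i). Collecting: alpha ∧ beta = (4*x) dx ∧ dy.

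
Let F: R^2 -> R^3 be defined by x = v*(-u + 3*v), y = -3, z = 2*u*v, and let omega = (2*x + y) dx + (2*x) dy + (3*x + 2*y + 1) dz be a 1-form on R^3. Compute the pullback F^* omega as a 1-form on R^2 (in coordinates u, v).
F^* omega = (v*(-4*u*v + 12*v^2 - 7)) du + (-4*u^2*v - 7*u + 36*v^3 - 18*v) dv

Using F^*(f dg) = (f ∘ F) d(g ∘ F), substitute each coordinate x_i by F_i(u, v) in f_i, and replace dx_i by d F_i = (∂F_i/∂u) du + (∂F_i/∂v) dv.
  For the x component: f_1(F) = -2*u*v + 6*v^2 - 3; d F_1 = (-v) du + (-u + 6*v) dv
  For the y component: f_2(F) = 2*v*(-u + 3*v); d F_2 = (0) du + (0) dv
  For the z component: f_3(F) = -3*u*v + 9*v^2 - 5; d F_3 = (2*v) du + (2*u) dv
Combining and collecting du, dv coefficients:
  coeff of du: v*(-4*u*v + 12*v^2 - 7)
  coeff of dv: -4*u^2*v - 7*u + 36*v^3 - 18*v
F^* omega = (v*(-4*u*v + 12*v^2 - 7)) du + (-4*u^2*v - 7*u + 36*v^3 - 18*v) dv.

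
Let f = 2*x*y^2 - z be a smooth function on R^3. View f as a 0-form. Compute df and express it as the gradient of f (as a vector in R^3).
df = (2*y^2) dx + (4*x*y) dy + (-1) dz; grad f = (2*y^2, 4*x*y, -1)

For a 0-form f, d f = (∂f/∂x) dx + (∂f/∂y) dy + (∂f/∂z) dz. The components of the vector representation are exactly the entries of grad f in Cartesian coordinates:
  ∂f/∂x = 2*y^2
  ∂f/∂y = 4*x*y
  ∂f/∂z = -1.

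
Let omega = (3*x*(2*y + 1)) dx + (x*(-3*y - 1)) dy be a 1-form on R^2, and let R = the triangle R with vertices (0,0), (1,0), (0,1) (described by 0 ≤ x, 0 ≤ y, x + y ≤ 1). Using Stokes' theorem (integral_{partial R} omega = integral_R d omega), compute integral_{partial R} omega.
integral_(partial R) omega = -2

Stokes: integral_partial_R omega = integral_R d omega with d omega = (∂Q/∂x - ∂P/∂y) dx ∧ dy.
  ∂Q/∂x = -3*y - 1
  ∂P/∂y = 6*x
  integrand = ∂Q/∂x - ∂P/∂y = -6*x - 3*y - 1.
Integrating over R: integral_0^1 integral_0^{1-x} (-6*x - 3*y - 1) dy dx = -2.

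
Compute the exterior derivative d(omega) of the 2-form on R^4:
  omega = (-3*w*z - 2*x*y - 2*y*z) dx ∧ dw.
d(omega) = (2*x + 2*z) dx ∧ dy ∧ dw + (3*w + 2*y) dx ∧ dz ∧ dw

For a 2-form omega = sum_{i<j} g_{ij} dx_i ∧ dx_j, the exterior derivative is
  d(omega) = sum_{i<j} d(g_{ij}) ∧ dx_i ∧ dx_j = sum_{i<j, k} (∂g_{ij}/∂x_k) dx_k ∧ dx_i ∧ dx_j.
Expand each term, using dx_k ∧ dx_i ∧ dx_j = sgn(permutation) dx_{(a)} ∧ dx_{(b)} ∧ dx_{(c)} with (a < b < c) sorted:
  d(-3*w*z - 2*x*y - 2*y*z) includes (∂/∂y)(-3*w*z - 2*x*y - 2*y*z) dy = (-2*x - 2*z) dy, which multiplied by dx ∧ dw gives (2*x + 2*z) dx ∧ dy ∧ dw
  d(-3*w*z - 2*x*y - 2*y*z) includes (∂/∂z)(-3*w*z - 2*x*y - 2*y*z) dz = (-3*w - 2*y) dz, which multiplied by dx ∧ dw gives (3*w + 2*y) dx ∧ dz ∧ dw
Collecting like 3-forms: d(omega) = (2*x + 2*z) dx ∧ dy ∧ dw + (3*w + 2*y) dx ∧ dz ∧ dw.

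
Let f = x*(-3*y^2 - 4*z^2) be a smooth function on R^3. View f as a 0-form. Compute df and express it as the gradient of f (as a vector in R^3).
df = (-3*y^2 - 4*z^2) dx + (-6*x*y) dy + (-8*x*z) dz; grad f = (-3*y^2 - 4*z^2, -6*x*y, -8*x*z)

For a 0-form f, d f = (∂f/∂x) dx + (∂f/∂y) dy + (∂f/∂z) dz. The components of the vector representation are exactly the entries of grad f in Cartesian coordinates:
  ∂f/∂x = -3*y^2 - 4*z^2
  ∂f/∂y = -6*x*y
  ∂f/∂z = -8*x*z.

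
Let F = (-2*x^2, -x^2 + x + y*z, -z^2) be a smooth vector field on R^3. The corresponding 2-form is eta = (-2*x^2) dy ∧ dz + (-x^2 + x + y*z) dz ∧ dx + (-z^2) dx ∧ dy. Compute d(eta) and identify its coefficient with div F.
d(eta) = (-4*x - z) dx ∧ dy ∧ dz; div F = -4*x - z

For a 2-form in R^3 of the form above, applying d gives a 3-form with coefficient ∂P/∂x + ∂Q/∂y + ∂R/∂z:
  ∂P/∂x = -4*x
  ∂Q/∂y = z
  ∂R/∂z = -2*z
Sum = -4*x - z, which is exactly div F.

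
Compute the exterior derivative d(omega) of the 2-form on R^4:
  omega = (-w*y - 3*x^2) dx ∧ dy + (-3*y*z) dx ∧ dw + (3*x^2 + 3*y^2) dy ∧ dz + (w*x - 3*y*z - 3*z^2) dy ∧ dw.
d(omega) = (w - y + 3*z) dx ∧ dy ∧ dw + (3*y) dx ∧ dz ∧ dw + (6*x) dx ∧ dy ∧ dz + (3*y + 6*z) dy ∧ dz ∧ dw

For a 2-form omega = sum_{i<j} g_{ij} dx_i ∧ dx_j, the exterior derivative is
  d(omega) = sum_{i<j} d(g_{ij}) ∧ dx_i ∧ dx_j = sum_{i<j, k} (∂g_{ij}/∂x_k) dx_k ∧ dx_i ∧ dx_j.
Expand each term, using dx_k ∧ dx_i ∧ dx_j = sgn(permutation) dx_{(a)} ∧ dx_{(b)} ∧ dx_{(c)} with (a < b < c) sorted:
  d(-w*y - 3*x^2) includes (∂/∂w)(-w*y - 3*x^2) dw = (-y) dw, which multiplied by dx ∧ dy gives (-y) dx ∧ dy ∧ dw
  d(-3*y*z) includes (∂/∂y)(-3*y*z) dy = (-3*z) dy, which multiplied by dx ∧ dw gives (3*z) dx ∧ dy ∧ dw
  d(-3*y*z) includes (∂/∂z)(-3*y*z) dz = (-3*y) dz, which multiplied by dx ∧ dw gives (3*y) dx ∧ dz ∧ dw
  d(3*x^2 + 3*y^2) includes (∂/∂x)(3*x^2 + 3*y^2) dx = (6*x) dx, which multiplied by dy ∧ dz gives (6*x) dx ∧ dy ∧ dz
  d(w*x - 3*y*z - 3*z^2) includes (∂/∂x)(w*x - 3*y*z - 3*z^2) dx = (w) dx, which multiplied by dy ∧ dw gives (w) dx ∧ dy ∧ dw
  d(w*x - 3*y*z - 3*z^2) includes (∂/∂z)(w*x - 3*y*z - 3*z^2) dz = (-3*y - 6*z) dz, which multiplied by dy ∧ dw gives (3*y + 6*z) dy ∧ dz ∧ dw
Collecting like 3-forms: d(omega) = (w - y + 3*z) dx ∧ dy ∧ dw + (3*y) dx ∧ dz ∧ dw + (6*x) dx ∧ dy ∧ dz + (3*y + 6*z) dy ∧ dz ∧ dw.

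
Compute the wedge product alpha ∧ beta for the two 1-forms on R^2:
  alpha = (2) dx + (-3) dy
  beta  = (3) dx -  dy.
alpha ∧ beta = (7) dx ∧ dy

Distribute the wedge, using dx_i ∧ dx_j = -dx_j ∧ dx_i and dx_i ∧ dx_i = 0. For each pair (i, j) with i < j, the coefficient of dx_i ∧ dx_j in alpha ∧ beta is (alpha_i * beta_j - alpha_j * beta_i). Collecting: alpha ∧ beta = (7) dx ∧ dy.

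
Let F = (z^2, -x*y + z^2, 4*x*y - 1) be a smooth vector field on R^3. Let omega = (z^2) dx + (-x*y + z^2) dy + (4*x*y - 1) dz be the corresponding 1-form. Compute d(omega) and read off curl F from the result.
d(omega) = (4*x - 2*z) dy ∧ dz + (-4*y + 2*z) dz ∧ dx + (-y) dx ∧ dy; curl F = (4*x - 2*z, -4*y + 2*z, -y)

d omega = sum_{i<j} (∂f_j/∂x_i - ∂f_i/∂x_j) dx_i ∧ dx_j. Under the identification (dy ∧ dz, dz ∧ dx, dx ∧ dy) ↔ (e_x, e_y, e_z), the coefficients are exactly the components of curl F. Compute:
  ∂R/∂y - ∂Q/∂z = (4*x) - (2*z) = 4*x - 2*z
  ∂P/∂z - ∂R/∂x = (2*z) - (4*y) = -4*y + 2*z
  ∂Q/∂x - ∂P/∂y = (-y) - (0) = -y.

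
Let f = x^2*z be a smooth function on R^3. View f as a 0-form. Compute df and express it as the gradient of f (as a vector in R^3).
df = (2*x*z) dx + (0) dy + (x^2) dz; grad f = (2*x*z, 0, x^2)

For a 0-form f, d f = (∂f/∂x) dx + (∂f/∂y) dy + (∂f/∂z) dz. The components of the vector representation are exactly the entries of grad f in Cartesian coordinates:
  ∂f/∂x = 2*x*z
  ∂f/∂y = 0
  ∂f/∂z = x^2.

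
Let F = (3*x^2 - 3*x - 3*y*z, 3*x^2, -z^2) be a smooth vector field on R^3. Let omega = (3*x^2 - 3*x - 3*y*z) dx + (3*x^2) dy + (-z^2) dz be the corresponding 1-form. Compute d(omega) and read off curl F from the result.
d(omega) = (0) dy ∧ dz + (-3*y) dz ∧ dx + (6*x + 3*z) dx ∧ dy; curl F = (0, -3*y, 6*x + 3*z)

d omega = sum_{i<j} (∂f_j/∂x_i - ∂f_i/∂x_j) dx_i ∧ dx_j. Under the identification (dy ∧ dz, dz ∧ dx, dx ∧ dy) ↔ (e_x, e_y, e_z), the coefficients are exactly the components of curl F. Compute:
  ∂R/∂y - ∂Q/∂z = (0) - (0) = 0
  ∂P/∂z - ∂R/∂x = (-3*y) - (0) = -3*y
  ∂Q/∂x - ∂P/∂y = (6*x) - (-3*z) = 6*x + 3*z.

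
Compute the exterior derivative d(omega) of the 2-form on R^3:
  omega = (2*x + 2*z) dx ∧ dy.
d(omega) = (2) dx ∧ dy ∧ dz

For a 2-form omega = sum_{i<j} g_{ij} dx_i ∧ dx_j, the exterior derivative is
  d(omega) = sum_{i<j} d(g_{ij}) ∧ dx_i ∧ dx_j = sum_{i<j, k} (∂g_{ij}/∂x_k) dx_k ∧ dx_i ∧ dx_j.
Expand each term, using dx_k ∧ dx_i ∧ dx_j = sgn(permutation) dx_{(a)} ∧ dx_{(b)} ∧ dx_{(c)} with (a < b < c) sorted:
  d(2*x + 2*z) includes (∂/∂z)(2*x + 2*z) dz = (2) dz, which multiplied by dx ∧ dy gives (2) dx ∧ dy ∧ dz
Collecting like 3-forms: d(omega) = (2) dx ∧ dy ∧ dz.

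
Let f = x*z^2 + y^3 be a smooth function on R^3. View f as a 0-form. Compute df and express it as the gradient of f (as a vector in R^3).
df = (z^2) dx + (3*y^2) dy + (2*x*z) dz; grad f = (z^2, 3*y^2, 2*x*z)

For a 0-form f, d f = (∂f/∂x) dx + (∂f/∂y) dy + (∂f/∂z) dz. The components of the vector representation are exactly the entries of grad f in Cartesian coordinates:
  ∂f/∂x = z^2
  ∂f/∂y = 3*y^2
  ∂f/∂z = 2*x*z.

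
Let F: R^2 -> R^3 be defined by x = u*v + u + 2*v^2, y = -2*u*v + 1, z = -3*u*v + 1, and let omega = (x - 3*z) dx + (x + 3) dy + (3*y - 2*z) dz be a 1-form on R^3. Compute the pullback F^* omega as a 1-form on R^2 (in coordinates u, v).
F^* omega = (8*u*v^2 + 9*u*v + u - 2*v^3 + 2*v^2 - 12*v - 3) du + (8*u^2*v - u^2 + 38*u*v^2 + 4*u*v - 12*u + 8*v^3 - 12*v) dv

Using F^*(f dg) = (f ∘ F) d(g ∘ F), substitute each coordinate x_i by F_i(u, v) in f_i, and replace dx_i by d F_i = (∂F_i/∂u) du + (∂F_i/∂v) dv.
  For the x component: f_1(F) = 10*u*v + u + 2*v^2 - 3; d F_1 = (v + 1) du + (u + 4*v) dv
  For the y component: f_2(F) = u*v + u + 2*v^2 + 3; d F_2 = (-2*v) du + (-2*u) dv
  For the z component: f_3(F) = 1; d F_3 = (-3*v) du + (-3*u) dv
Combining and collecting du, dv coefficients:
  coeff of du: 8*u*v^2 + 9*u*v + u - 2*v^3 + 2*v^2 - 12*v - 3
  coeff of dv: 8*u^2*v - u^2 + 38*u*v^2 + 4*u*v - 12*u + 8*v^3 - 12*v
F^* omega = (8*u*v^2 + 9*u*v + u - 2*v^3 + 2*v^2 - 12*v - 3) du + (8*u^2*v - u^2 + 38*u*v^2 + 4*u*v - 12*u + 8*v^3 - 12*v) dv.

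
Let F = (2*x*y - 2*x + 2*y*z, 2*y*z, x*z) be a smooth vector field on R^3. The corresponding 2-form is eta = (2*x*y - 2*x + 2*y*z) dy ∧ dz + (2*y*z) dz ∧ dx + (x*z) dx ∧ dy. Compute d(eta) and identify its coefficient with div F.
d(eta) = (x + 2*y + 2*z - 2) dx ∧ dy ∧ dz; div F = x + 2*y + 2*z - 2

For a 2-form in R^3 of the form above, applying d gives a 3-form with coefficient ∂P/∂x + ∂Q/∂y + ∂R/∂z:
  ∂P/∂x = 2*y - 2
  ∂Q/∂y = 2*z
  ∂R/∂z = x
Sum = x + 2*y + 2*z - 2, which is exactly div F.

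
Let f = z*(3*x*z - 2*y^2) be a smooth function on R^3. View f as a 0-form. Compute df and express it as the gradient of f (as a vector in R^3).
df = (3*z^2) dx + (-4*y*z) dy + (6*x*z - 2*y^2) dz; grad f = (3*z^2, -4*y*z, 6*x*z - 2*y^2)

For a 0-form f, d f = (∂f/∂x) dx + (∂f/∂y) dy + (∂f/∂z) dz. The components of the vector representation are exactly the entries of grad f in Cartesian coordinates:
  ∂f/∂x = 3*z^2
  ∂f/∂y = -4*y*z
  ∂f/∂z = 6*x*z - 2*y^2.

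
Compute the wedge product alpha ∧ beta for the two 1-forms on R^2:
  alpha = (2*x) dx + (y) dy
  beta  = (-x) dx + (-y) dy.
alpha ∧ beta = (-x*y) dx ∧ dy

Distribute the wedge, using dx_i ∧ dx_j = -dx_j ∧ dx_i and dx_i ∧ dx_i = 0. For each pair (i, j) with i < j, the coefficient of dx_i ∧ dx_j in alpha ∧ beta is (alpha_i * beta_j - alpha_j * beta_i). Collecting: alpha ∧ beta = (-x*y) dx ∧ dy.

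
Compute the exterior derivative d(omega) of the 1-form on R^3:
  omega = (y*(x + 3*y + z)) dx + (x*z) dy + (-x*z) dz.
d(omega) = (-x - 6*y) dx ∧ dy + (-y - z) dx ∧ dz + (-x) dy ∧ dz

For a 1-form omega = sum_i f_i dx_i, the exterior derivative is
  d(omega) = sum_{i < j} (∂f_j/∂x_i - ∂f_i/∂x_j) dx_i ∧ dx_j.
  coefficient of dx ∧ dy: ∂f_2/∂x - ∂f_1/∂y = ∂(x*z)/∂x - ∂(y*(x + 3*y + z))/∂y = -x - 6*y
  coefficient of dx ∧ dz: ∂f_3/∂x - ∂f_1/∂z = ∂(-x*z)/∂x - ∂(y*(x + 3*y + z))/∂z = -y - z
  coefficient of dy ∧ dz: ∂f_3/∂y - ∂f_2/∂z = ∂(-x*z)/∂y - ∂(x*z)/∂z = -x
Assembling: d(omega) = (-x - 6*y) dx ∧ dy + (-y - z) dx ∧ dz + (-x) dy ∧ dz.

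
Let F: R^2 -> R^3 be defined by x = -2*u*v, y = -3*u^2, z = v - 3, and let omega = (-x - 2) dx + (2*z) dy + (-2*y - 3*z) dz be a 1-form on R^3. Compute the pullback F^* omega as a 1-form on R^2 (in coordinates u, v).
F^* omega = (-4*u*v^2 - 12*u*v + 36*u + 4*v) du + (-4*u^2*v + 6*u^2 + 4*u - 3*v + 9) dv

Using F^*(f dg) = (f ∘ F) d(g ∘ F), substitute each coordinate x_i by F_i(u, v) in f_i, and replace dx_i by d F_i = (∂F_i/∂u) du + (∂F_i/∂v) dv.
  For the x component: f_1(F) = 2*u*v - 2; d F_1 = (-2*v) du + (-2*u) dv
  For the y component: f_2(F) = 2*v - 6; d F_2 = (-6*u) du + (0) dv
  For the z component: f_3(F) = 6*u^2 - 3*v + 9; d F_3 = (0) du + (1) dv
Combining and collecting du, dv coefficients:
  coeff of du: -4*u*v^2 - 12*u*v + 36*u + 4*v
  coeff of dv: -4*u^2*v + 6*u^2 + 4*u - 3*v + 9
F^* omega = (-4*u*v^2 - 12*u*v + 36*u + 4*v) du + (-4*u^2*v + 6*u^2 + 4*u - 3*v + 9) dv.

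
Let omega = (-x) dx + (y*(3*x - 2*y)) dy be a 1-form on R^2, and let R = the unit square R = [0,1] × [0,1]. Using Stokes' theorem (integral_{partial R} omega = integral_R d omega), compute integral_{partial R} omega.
integral_(partial R) omega = 3/2

Stokes: integral_partial_R omega = integral_R d omega with d omega = (∂Q/∂x - ∂P/∂y) dx ∧ dy.
  ∂Q/∂x = 3*y
  ∂P/∂y = 0
  integrand = ∂Q/∂x - ∂P/∂y = 3*y.
Integrating over R: integral_0^1 integral_0^1 (3*y) dx dy = 3/2.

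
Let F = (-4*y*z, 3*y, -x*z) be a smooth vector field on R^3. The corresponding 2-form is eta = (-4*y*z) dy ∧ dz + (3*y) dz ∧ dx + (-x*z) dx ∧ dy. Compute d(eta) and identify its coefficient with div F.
d(eta) = (3 - x) dx ∧ dy ∧ dz; div F = 3 - x

For a 2-form in R^3 of the form above, applying d gives a 3-form with coefficient ∂P/∂x + ∂Q/∂y + ∂R/∂z:
  ∂P/∂x = 0
  ∂Q/∂y = 3
  ∂R/∂z = -x
Sum = 3 - x, which is exactly div F.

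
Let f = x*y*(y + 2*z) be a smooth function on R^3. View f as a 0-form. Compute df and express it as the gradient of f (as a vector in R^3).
df = (y*(y + 2*z)) dx + (2*x*(y + z)) dy + (2*x*y) dz; grad f = (y*(y + 2*z), 2*x*(y + z), 2*x*y)

For a 0-form f, d f = (∂f/∂x) dx + (∂f/∂y) dy + (∂f/∂z) dz. The components of the vector representation are exactly the entries of grad f in Cartesian coordinates:
  ∂f/∂x = y*(y + 2*z)
  ∂f/∂y = 2*x*(y + z)
  ∂f/∂z = 2*x*y.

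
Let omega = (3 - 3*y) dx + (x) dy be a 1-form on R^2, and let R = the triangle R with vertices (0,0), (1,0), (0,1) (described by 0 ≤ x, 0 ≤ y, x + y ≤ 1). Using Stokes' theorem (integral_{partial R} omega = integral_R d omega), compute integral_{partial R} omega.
integral_(partial R) omega = 2

Stokes: integral_partial_R omega = integral_R d omega with d omega = (∂Q/∂x - ∂P/∂y) dx ∧ dy.
  ∂Q/∂x = 1
  ∂P/∂y = -3
  integrand = ∂Q/∂x - ∂P/∂y = 4.
Integrating over R: integral_0^1 integral_0^{1-x} (4) dy dx = 2.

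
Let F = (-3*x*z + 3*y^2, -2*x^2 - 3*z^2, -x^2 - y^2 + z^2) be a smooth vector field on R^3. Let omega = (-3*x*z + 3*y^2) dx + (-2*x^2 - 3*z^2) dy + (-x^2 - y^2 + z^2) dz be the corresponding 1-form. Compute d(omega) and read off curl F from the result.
d(omega) = (-2*y + 6*z) dy ∧ dz + (-x) dz ∧ dx + (-4*x - 6*y) dx ∧ dy; curl F = (-2*y + 6*z, -x, -4*x - 6*y)

d omega = sum_{i<j} (∂f_j/∂x_i - ∂f_i/∂x_j) dx_i ∧ dx_j. Under the identification (dy ∧ dz, dz ∧ dx, dx ∧ dy) ↔ (e_x, e_y, e_z), the coefficients are exactly the components of curl F. Compute:
  ∂R/∂y - ∂Q/∂z = (-2*y) - (-6*z) = -2*y + 6*z
  ∂P/∂z - ∂R/∂x = (-3*x) - (-2*x) = -x
  ∂Q/∂x - ∂P/∂y = (-4*x) - (6*y) = -4*x - 6*y.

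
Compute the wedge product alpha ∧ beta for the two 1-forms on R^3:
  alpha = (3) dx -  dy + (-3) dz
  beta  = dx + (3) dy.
alpha ∧ beta = (10) dx ∧ dy + (3) dx ∧ dz + (9) dy ∧ dz

Distribute the wedge, using dx_i ∧ dx_j = -dx_j ∧ dx_i and dx_i ∧ dx_i = 0. For each pair (i, j) with i < j, the coefficient of dx_i ∧ dx_j in alpha ∧ beta is (alpha_i * beta_j - alpha_j * beta_i). Collecting: alpha ∧ beta = (10) dx ∧ dy + (3) dx ∧ dz + (9) dy ∧ dz.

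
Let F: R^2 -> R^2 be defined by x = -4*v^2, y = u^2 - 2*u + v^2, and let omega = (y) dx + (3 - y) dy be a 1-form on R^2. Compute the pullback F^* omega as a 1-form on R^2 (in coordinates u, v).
F^* omega = (-2*u^3 + 6*u^2 - 2*u*v^2 + 2*u + 2*v^2 - 6) du + (2*v*(-5*u^2 + 10*u - 5*v^2 + 3)) dv

Using F^*(f dg) = (f ∘ F) d(g ∘ F), substitute each coordinate x_i by F_i(u, v) in f_i, and replace dx_i by d F_i = (∂F_i/∂u) du + (∂F_i/∂v) dv.
  For the x component: f_1(F) = u^2 - 2*u + v^2; d F_1 = (0) du + (-8*v) dv
  For the y component: f_2(F) = -u^2 + 2*u - v^2 + 3; d F_2 = (2*u - 2) du + (2*v) dv
Combining and collecting du, dv coefficients:
  coeff of du: -2*u^3 + 6*u^2 - 2*u*v^2 + 2*u + 2*v^2 - 6
  coeff of dv: 2*v*(-5*u^2 + 10*u - 5*v^2 + 3)
F^* omega = (-2*u^3 + 6*u^2 - 2*u*v^2 + 2*u + 2*v^2 - 6) du + (2*v*(-5*u^2 + 10*u - 5*v^2 + 3)) dv.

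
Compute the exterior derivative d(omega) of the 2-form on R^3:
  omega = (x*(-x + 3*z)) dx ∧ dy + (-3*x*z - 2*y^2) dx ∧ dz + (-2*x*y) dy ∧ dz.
d(omega) = (3*x + 2*y) dx ∧ dy ∧ dz

For a 2-form omega = sum_{i<j} g_{ij} dx_i ∧ dx_j, the exterior derivative is
  d(omega) = sum_{i<j} d(g_{ij}) ∧ dx_i ∧ dx_j = sum_{i<j, k} (∂g_{ij}/∂x_k) dx_k ∧ dx_i ∧ dx_j.
Expand each term, using dx_k ∧ dx_i ∧ dx_j = sgn(permutation) dx_{(a)} ∧ dx_{(b)} ∧ dx_{(c)} with (a < b < c) sorted:
  d(x*(-x + 3*z)) includes (∂/∂z)(x*(-x + 3*z)) dz = (3*x) dz, which multiplied by dx ∧ dy gives (3*x) dx ∧ dy ∧ dz
  d(-3*x*z - 2*y^2) includes (∂/∂y)(-3*x*z - 2*y^2) dy = (-4*y) dy, which multiplied by dx ∧ dz gives (4*y) dx ∧ dy ∧ dz
  d(-2*x*y) includes (∂/∂x)(-2*x*y) dx = (-2*y) dx, which multiplied by dy ∧ dz gives (-2*y) dx ∧ dy ∧ dz
Collecting like 3-forms: d(omega) = (3*x + 2*y) dx ∧ dy ∧ dz.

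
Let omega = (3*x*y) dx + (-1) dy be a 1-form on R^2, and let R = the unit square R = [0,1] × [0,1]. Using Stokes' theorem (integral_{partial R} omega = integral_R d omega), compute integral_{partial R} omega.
integral_(partial R) omega = -3/2

Stokes: integral_partial_R omega = integral_R d omega with d omega = (∂Q/∂x - ∂P/∂y) dx ∧ dy.
  ∂Q/∂x = 0
  ∂P/∂y = 3*x
  integrand = ∂Q/∂x - ∂P/∂y = -3*x.
Integrating over R: integral_0^1 integral_0^1 (-3*x) dx dy = -3/2.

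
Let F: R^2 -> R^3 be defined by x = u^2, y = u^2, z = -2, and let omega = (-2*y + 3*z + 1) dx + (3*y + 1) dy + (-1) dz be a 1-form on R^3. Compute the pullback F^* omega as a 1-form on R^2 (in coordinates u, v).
F^* omega = (2*u*(u^2 - 4)) du

Using F^*(f dg) = (f ∘ F) d(g ∘ F), substitute each coordinate x_i by F_i(u, v) in f_i, and replace dx_i by d F_i = (∂F_i/∂u) du + (∂F_i/∂v) dv.
  For the x component: f_1(F) = -2*u^2 - 5; d F_1 = (2*u) du + (0) dv
  For the y component: f_2(F) = 3*u^2 + 1; d F_2 = (2*u) du + (0) dv
  For the z component: f_3(F) = -1; d F_3 = (0) du + (0) dv
Combining and collecting du, dv coefficients:
  coeff of du: 2*u*(u^2 - 4)
  coeff of dv: 0
F^* omega = (2*u*(u^2 - 4)) du.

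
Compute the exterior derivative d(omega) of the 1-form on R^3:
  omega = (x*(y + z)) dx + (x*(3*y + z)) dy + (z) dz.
d(omega) = (-x + 3*y + z) dx ∧ dy + (-x) dx ∧ dz + (-x) dy ∧ dz

For a 1-form omega = sum_i f_i dx_i, the exterior derivative is
  d(omega) = sum_{i < j} (∂f_j/∂x_i - ∂f_i/∂x_j) dx_i ∧ dx_j.
  coefficient of dx ∧ dy: ∂f_2/∂x - ∂f_1/∂y = ∂(x*(3*y + z))/∂x - ∂(x*(y + z))/∂y = -x + 3*y + z
  coefficient of dx ∧ dz: ∂f_3/∂x - ∂f_1/∂z = ∂(z)/∂x - ∂(x*(y + z))/∂z = -x
  coefficient of dy ∧ dz: ∂f_3/∂y - ∂f_2/∂z = ∂(z)/∂y - ∂(x*(3*y + z))/∂z = -x
Assembling: d(omega) = (-x + 3*y + z) dx ∧ dy + (-x) dx ∧ dz + (-x) dy ∧ dz.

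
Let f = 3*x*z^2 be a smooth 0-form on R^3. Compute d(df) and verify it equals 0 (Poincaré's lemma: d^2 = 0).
d(df) = 0

Step 1: df = sum_i (∂f/∂x_i) dx_i = (3*z^2) dx + (0) dy + (6*x*z) dz.
Step 2: Apply d again. Using the 1-form formula, the coefficient of dx ∧ dy in d(df) is ∂^2 f/∂x ∂y - ∂^2 f/∂y ∂x = (0) - (0) = 0 (equality of mixed partials for smooth f).
Similarly for dx ∧ dz and dy ∧ dz — all coefficients vanish. So d(df) = 0.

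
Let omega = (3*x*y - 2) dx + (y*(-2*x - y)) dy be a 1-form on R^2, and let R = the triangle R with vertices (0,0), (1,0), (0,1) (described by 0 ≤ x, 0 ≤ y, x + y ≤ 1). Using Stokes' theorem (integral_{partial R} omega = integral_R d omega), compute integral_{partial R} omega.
integral_(partial R) omega = -5/6

Stokes: integral_partial_R omega = integral_R d omega with d omega = (∂Q/∂x - ∂P/∂y) dx ∧ dy.
  ∂Q/∂x = -2*y
  ∂P/∂y = 3*x
  integrand = ∂Q/∂x - ∂P/∂y = -3*x - 2*y.
Integrating over R: integral_0^1 integral_0^{1-x} (-3*x - 2*y) dy dx = -5/6.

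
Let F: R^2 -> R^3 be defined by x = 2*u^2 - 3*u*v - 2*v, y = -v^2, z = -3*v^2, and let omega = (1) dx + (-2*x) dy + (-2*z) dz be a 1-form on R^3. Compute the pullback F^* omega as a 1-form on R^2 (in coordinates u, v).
F^* omega = (4*u - 3*v) du + (8*u^2*v - 12*u*v^2 - 3*u - 36*v^3 - 8*v^2 - 2) dv

Using F^*(f dg) = (f ∘ F) d(g ∘ F), substitute each coordinate x_i by F_i(u, v) in f_i, and replace dx_i by d F_i = (∂F_i/∂u) du + (∂F_i/∂v) dv.
  For the x component: f_1(F) = 1; d F_1 = (4*u - 3*v) du + (-3*u - 2) dv
  For the y component: f_2(F) = -4*u^2 + 6*u*v + 4*v; d F_2 = (0) du + (-2*v) dv
  For the z component: f_3(F) = 6*v^2; d F_3 = (0) du + (-6*v) dv
Combining and collecting du, dv coefficients:
  coeff of du: 4*u - 3*v
  coeff of dv: 8*u^2*v - 12*u*v^2 - 3*u - 36*v^3 - 8*v^2 - 2
F^* omega = (4*u - 3*v) du + (8*u^2*v - 12*u*v^2 - 3*u - 36*v^3 - 8*v^2 - 2) dv.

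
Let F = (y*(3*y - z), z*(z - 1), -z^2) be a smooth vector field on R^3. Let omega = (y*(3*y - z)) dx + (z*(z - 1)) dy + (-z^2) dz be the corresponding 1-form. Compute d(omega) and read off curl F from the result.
d(omega) = (1 - 2*z) dy ∧ dz + (-y) dz ∧ dx + (-6*y + z) dx ∧ dy; curl F = (1 - 2*z, -y, -6*y + z)

d omega = sum_{i<j} (∂f_j/∂x_i - ∂f_i/∂x_j) dx_i ∧ dx_j. Under the identification (dy ∧ dz, dz ∧ dx, dx ∧ dy) ↔ (e_x, e_y, e_z), the coefficients are exactly the components of curl F. Compute:
  ∂R/∂y - ∂Q/∂z = (0) - (2*z - 1) = 1 - 2*z
  ∂P/∂z - ∂R/∂x = (-y) - (0) = -y
  ∂Q/∂x - ∂P/∂y = (0) - (6*y - z) = -6*y + z.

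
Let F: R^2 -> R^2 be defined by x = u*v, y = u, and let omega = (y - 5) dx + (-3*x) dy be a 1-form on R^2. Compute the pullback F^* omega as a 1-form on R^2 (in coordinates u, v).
F^* omega = (v*(-2*u - 5)) du + (u*(u - 5)) dv

Using F^*(f dg) = (f ∘ F) d(g ∘ F), substitute each coordinate x_i by F_i(u, v) in f_i, and replace dx_i by d F_i = (∂F_i/∂u) du + (∂F_i/∂v) dv.
  For the x component: f_1(F) = u - 5; d F_1 = (v) du + (u) dv
  For the y component: f_2(F) = -3*u*v; d F_2 = (1) du + (0) dv
Combining and collecting du, dv coefficients:
  coeff of du: v*(-2*u - 5)
  coeff of dv: u*(u - 5)
F^* omega = (v*(-2*u - 5)) du + (u*(u - 5)) dv.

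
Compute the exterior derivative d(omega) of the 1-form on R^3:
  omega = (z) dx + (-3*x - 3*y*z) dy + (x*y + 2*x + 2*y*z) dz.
d(omega) = (-3) dx ∧ dy + (y + 1) dx ∧ dz + (x + 3*y + 2*z) dy ∧ dz

For a 1-form omega = sum_i f_i dx_i, the exterior derivative is
  d(omega) = sum_{i < j} (∂f_j/∂x_i - ∂f_i/∂x_j) dx_i ∧ dx_j.
  coefficient of dx ∧ dy: ∂f_2/∂x - ∂f_1/∂y = ∂(-3*x - 3*y*z)/∂x - ∂(z)/∂y = -3
  coefficient of dx ∧ dz: ∂f_3/∂x - ∂f_1/∂z = ∂(x*y + 2*x + 2*y*z)/∂x - ∂(z)/∂z = y + 1
  coefficient of dy ∧ dz: ∂f_3/∂y - ∂f_2/∂z = ∂(x*y + 2*x + 2*y*z)/∂y - ∂(-3*x - 3*y*z)/∂z = x + 3*y + 2*z
Assembling: d(omega) = (-3) dx ∧ dy + (y + 1) dx ∧ dz + (x + 3*y + 2*z) dy ∧ dz.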